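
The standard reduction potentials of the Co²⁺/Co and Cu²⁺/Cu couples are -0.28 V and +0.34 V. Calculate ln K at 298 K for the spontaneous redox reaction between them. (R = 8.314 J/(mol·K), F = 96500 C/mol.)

E°_cell = +0.34 − (-0.28) = 0.62 V, with n = 2 electrons transferred.
At equilibrium E = 0, so the Nernst equation gives ln K = nFE°/RT = (2)(96500)(0.62)/((8.314)(298)) = 48.30.

ln K = 48.3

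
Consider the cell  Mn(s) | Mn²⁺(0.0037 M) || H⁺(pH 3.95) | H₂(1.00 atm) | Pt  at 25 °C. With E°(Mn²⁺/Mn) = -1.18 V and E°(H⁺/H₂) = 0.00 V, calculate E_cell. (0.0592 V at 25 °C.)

1.02 V

The hydrogen couple is the cathode, so E°_cell = 1.18 V; n = 2.
[H⁺] = 10^(−3.95) = 1.1 × 10^-4 M, and Q = [Mn²⁺]·P(H₂) / [H⁺]^2 = 2.94 × 10^5.
E = E° − (0.0592/2) log Q = 1.18 − (0.0592/2)(5.468) = 1.018 V.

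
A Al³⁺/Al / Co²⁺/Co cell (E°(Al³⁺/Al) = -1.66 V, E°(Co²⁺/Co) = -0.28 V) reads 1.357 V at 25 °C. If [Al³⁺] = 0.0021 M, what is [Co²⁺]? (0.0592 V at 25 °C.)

0.0027 M

From the Nernst equation, log Q = n(E° − E)/0.0592 = 6(1.38 − 1.357)/0.0592 = 2.331, so Q = 214.
With Q = [Al³⁺]^2/[Co²⁺]^3 and the known concentrations, [Co²⁺]^3 in the denominator gives [Co²⁺] = 0.0027 M.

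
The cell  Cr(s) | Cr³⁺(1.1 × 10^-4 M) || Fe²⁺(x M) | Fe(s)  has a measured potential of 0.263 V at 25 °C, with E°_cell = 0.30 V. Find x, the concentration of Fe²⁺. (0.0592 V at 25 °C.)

1.3 × 10^-4 M

From the Nernst equation, log Q = n(E° − E)/0.0592 = 6(0.30 − 0.263)/0.0592 = 3.750, so Q = 5620.
With Q = [Cr³⁺]^2/[Fe²⁺]^3 and the known concentrations, [Fe²⁺]^3 in the denominator gives [Fe²⁺] = 1.3 × 10^-4 M.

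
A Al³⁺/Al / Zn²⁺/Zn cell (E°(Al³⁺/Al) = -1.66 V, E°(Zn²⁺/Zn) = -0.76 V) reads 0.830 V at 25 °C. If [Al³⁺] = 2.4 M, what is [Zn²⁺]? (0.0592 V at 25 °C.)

0.0077 M

From the Nernst equation, log Q = n(E° − E)/0.0592 = 6(0.90 − 0.830)/0.0592 = 7.095, so Q = 1.24 × 10^7.
With Q = [Al³⁺]^2/[Zn²⁺]^3 and the known concentrations, [Zn²⁺]^3 in the denominator gives [Zn²⁺] = 0.0077 M.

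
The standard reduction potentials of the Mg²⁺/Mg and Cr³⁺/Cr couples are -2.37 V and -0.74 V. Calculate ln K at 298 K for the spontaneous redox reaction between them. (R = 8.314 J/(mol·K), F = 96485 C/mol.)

E°_cell = -0.74 − (-2.37) = 1.63 V, with n = 6 electrons transferred.
At equilibrium E = 0, so the Nernst equation gives ln K = nFE°/RT = (6)(96485)(1.63)/((8.314)(298)) = 380.87.

ln K = 380.9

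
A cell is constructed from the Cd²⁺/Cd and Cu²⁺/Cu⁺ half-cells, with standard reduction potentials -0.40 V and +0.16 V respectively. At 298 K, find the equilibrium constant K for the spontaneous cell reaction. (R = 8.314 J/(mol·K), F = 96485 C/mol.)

E°_cell = +0.16 − (-0.40) = 0.56 V, with n = 2 electrons transferred.
At equilibrium E = 0, so the Nernst equation gives ln K = nFE°/RT = (2)(96485)(0.56)/((8.314)(298)) = 43.62.
K = e^43.62 = 8.8 × 10^18.

8.8 × 10^18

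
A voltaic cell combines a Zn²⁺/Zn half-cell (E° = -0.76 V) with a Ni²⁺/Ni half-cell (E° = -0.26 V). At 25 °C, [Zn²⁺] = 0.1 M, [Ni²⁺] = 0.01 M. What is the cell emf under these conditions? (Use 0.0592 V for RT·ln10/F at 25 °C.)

0.470 V

The Ni²⁺/Ni couple has the higher reduction potential and acts as the cathode, so E°_cell = -0.26 − (-0.76) = 0.50 V.
Balancing electrons gives n = 2; the reaction quotient is Q = [Zn²⁺]/[Ni²⁺] = 10.0.
At 25 °C, E = E° − (0.0592/n) log Q = 0.50 − (0.0592/2)(1.000) = 0.500 − 0.030 = 0.470 V.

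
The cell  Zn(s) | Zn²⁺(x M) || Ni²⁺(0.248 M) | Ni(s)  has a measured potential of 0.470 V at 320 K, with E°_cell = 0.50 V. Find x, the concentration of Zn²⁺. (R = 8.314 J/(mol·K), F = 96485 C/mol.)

From the Nernst equation, ln Q = nF(E° − E)/RT = 2×96485×(0.50 − 0.470)/(8.314×320) = 2.176, so Q = 8.81.
With Q = [Zn²⁺]/[Ni²⁺] and the known concentrations, [Zn²⁺] in the numerator gives [Zn²⁺] = 2.2 M.

2.2 M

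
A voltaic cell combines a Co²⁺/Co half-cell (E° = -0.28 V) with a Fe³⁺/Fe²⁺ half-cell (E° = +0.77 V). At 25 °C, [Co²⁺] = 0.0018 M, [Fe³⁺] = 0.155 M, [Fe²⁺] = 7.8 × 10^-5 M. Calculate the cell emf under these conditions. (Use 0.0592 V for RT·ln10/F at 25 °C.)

The Fe³⁺/Fe²⁺ couple has the higher reduction potential and acts as the cathode, so E°_cell = +0.77 − (-0.28) = 1.05 V.
Balancing electrons gives n = 2; the reaction quotient is Q = [Co²⁺]·[Fe²⁺]^2/[Fe³⁺]^2 = 4.56 × 10^-10.
At 25 °C, E = E° − (0.0592/n) log Q = 1.05 − (0.0592/2)(-9.341) = 1.050 + 0.276 = 1.326 V.

1.33 V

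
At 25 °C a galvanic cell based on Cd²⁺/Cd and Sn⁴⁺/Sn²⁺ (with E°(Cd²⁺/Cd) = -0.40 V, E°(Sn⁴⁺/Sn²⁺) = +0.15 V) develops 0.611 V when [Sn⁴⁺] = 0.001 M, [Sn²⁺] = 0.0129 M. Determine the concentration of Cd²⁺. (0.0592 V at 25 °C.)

From the Nernst equation, log Q = n(E° − E)/0.0592 = 2(0.55 − 0.611)/0.0592 = -2.061, so Q = 0.00869.
With Q = [Cd²⁺]·[Sn²⁺]/[Sn⁴⁺] and the known concentrations, [Cd²⁺] in the numerator gives [Cd²⁺] = 6.7 × 10^-4 M.

6.7 × 10^-4 M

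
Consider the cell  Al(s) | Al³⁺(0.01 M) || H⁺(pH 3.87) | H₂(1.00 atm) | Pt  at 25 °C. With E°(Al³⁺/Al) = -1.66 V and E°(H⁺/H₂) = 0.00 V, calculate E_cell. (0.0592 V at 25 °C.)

1.47 V

The hydrogen couple is the cathode, so E°_cell = 1.66 V; n = 6.
[H⁺] = 10^(−3.87) = 1.3 × 10^-4 M, and Q = [Al³⁺]^2·P(H₂)^3 / [H⁺]^6 = 1.66 × 10^19.
E = E° − (0.0592/6) log Q = 1.66 − (0.0592/6)(19.220) = 1.470 V.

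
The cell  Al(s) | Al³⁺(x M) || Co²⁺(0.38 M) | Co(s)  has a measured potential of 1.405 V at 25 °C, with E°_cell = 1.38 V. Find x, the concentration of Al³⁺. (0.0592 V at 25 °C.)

0.013 M

From the Nernst equation, log Q = n(E° − E)/0.0592 = 6(1.38 − 1.405)/0.0592 = -2.534, so Q = 0.00293.
With Q = [Al³⁺]^2/[Co²⁺]^3 and the known concentrations, [Al³⁺]^2 in the numerator gives [Al³⁺] = 0.013 M.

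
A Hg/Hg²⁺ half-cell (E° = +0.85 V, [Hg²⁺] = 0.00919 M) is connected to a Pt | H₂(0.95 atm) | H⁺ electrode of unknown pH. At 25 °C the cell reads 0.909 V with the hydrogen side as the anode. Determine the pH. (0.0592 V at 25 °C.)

E°_cell = 0.85 V and n = 2.
log Q = n(E° − E)/0.0592 = 2×(0.85 − 0.909)/0.0592 = -1.993.
With Q = [H⁺]^2 / ([Hg²⁺]·P(H₂)), solving for [H⁺] gives log[H⁺] = -2.026, so pH = 2.03.

pH = 2.03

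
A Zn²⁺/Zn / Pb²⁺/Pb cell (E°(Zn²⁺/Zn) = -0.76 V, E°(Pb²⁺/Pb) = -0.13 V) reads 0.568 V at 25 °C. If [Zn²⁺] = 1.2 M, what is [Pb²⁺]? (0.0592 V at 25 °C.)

From the Nernst equation, log Q = n(E° − E)/0.0592 = 2(0.63 − 0.568)/0.0592 = 2.095, so Q = 124.
With Q = [Zn²⁺]/[Pb²⁺] and the known concentrations, [Pb²⁺] in the denominator gives [Pb²⁺] = 0.0097 M.

0.0097 M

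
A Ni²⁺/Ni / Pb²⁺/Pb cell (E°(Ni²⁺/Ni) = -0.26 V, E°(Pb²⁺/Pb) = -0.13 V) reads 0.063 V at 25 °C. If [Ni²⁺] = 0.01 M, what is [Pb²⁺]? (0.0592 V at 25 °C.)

5.5 × 10^-5 M

From the Nernst equation, log Q = n(E° − E)/0.0592 = 2(0.13 − 0.063)/0.0592 = 2.264, so Q = 183.
With Q = [Ni²⁺]/[Pb²⁺] and the known concentrations, [Pb²⁺] in the denominator gives [Pb²⁺] = 5.5 × 10^-5 M.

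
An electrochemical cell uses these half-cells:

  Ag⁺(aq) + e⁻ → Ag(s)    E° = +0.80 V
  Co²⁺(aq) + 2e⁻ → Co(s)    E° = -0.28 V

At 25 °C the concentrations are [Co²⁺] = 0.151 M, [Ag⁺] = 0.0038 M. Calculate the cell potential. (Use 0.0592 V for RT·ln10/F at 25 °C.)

The Ag⁺/Ag couple has the higher reduction potential and acts as the cathode, so E°_cell = +0.80 − (-0.28) = 1.08 V.
Balancing electrons gives n = 2; the reaction quotient is Q = [Co²⁺]/[Ag⁺]^2 = 1.05 × 10^4.
At 25 °C, E = E° − (0.0592/n) log Q = 1.08 − (0.0592/2)(4.019) = 1.080 − 0.119 = 0.961 V.

0.961 V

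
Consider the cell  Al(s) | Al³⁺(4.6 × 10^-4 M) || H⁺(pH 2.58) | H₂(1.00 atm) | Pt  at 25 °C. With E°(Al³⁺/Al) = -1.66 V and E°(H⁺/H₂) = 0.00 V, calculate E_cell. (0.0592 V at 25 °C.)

1.57 V

The hydrogen couple is the cathode, so E°_cell = 1.66 V; n = 6.
[H⁺] = 10^(−2.58) = 0.0026 M, and Q = [Al³⁺]^2·P(H₂)^3 / [H⁺]^6 = 6.39 × 10^8.
E = E° − (0.0592/6) log Q = 1.66 − (0.0592/6)(8.806) = 1.573 V.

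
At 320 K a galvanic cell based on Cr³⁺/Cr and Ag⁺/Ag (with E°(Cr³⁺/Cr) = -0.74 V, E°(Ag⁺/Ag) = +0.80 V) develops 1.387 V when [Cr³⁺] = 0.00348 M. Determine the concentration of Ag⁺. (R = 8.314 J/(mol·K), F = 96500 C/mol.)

From the Nernst equation, ln Q = nF(E° − E)/RT = 3×96500×(1.54 − 1.387)/(8.314×320) = 16.649, so Q = 1.7 × 10^7.
With Q = [Cr³⁺]/[Ag⁺]^3 and the known concentrations, [Ag⁺]^3 in the denominator gives [Ag⁺] = 5.9 × 10^-4 M.

5.9 × 10^-4 M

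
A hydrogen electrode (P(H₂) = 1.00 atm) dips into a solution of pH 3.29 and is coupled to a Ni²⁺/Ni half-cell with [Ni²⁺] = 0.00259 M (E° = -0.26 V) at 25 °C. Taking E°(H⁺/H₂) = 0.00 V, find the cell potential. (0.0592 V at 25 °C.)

The hydrogen couple is the cathode, so E°_cell = 0.26 V; n = 2.
[H⁺] = 10^(−3.29) = 5.1 × 10^-4 M, and Q = [Ni²⁺]·P(H₂) / [H⁺]^2 = 9850.
E = E° − (0.0592/2) log Q = 0.26 − (0.0592/2)(3.993) = 0.142 V.

0.14 V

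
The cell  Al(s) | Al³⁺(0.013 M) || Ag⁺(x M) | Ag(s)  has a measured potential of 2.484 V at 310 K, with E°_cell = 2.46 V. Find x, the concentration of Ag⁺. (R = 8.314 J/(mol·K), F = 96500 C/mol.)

From the Nernst equation, ln Q = nF(E° − E)/RT = 3×96500×(2.46 − 2.484)/(8.314×310) = -2.696, so Q = 0.0675.
With Q = [Al³⁺]/[Ag⁺]^3 and the known concentrations, [Ag⁺]^3 in the denominator gives [Ag⁺] = 0.58 M.

0.58 M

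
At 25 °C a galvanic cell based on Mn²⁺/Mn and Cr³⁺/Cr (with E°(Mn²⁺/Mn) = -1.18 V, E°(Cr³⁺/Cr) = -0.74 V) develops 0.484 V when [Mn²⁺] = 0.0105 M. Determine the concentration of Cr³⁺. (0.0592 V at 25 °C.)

0.18 M

From the Nernst equation, log Q = n(E° − E)/0.0592 = 6(0.44 − 0.484)/0.0592 = -4.459, so Q = 3.47 × 10^-5.
With Q = [Mn²⁺]^3/[Cr³⁺]^2 and the known concentrations, [Cr³⁺]^2 in the denominator gives [Cr³⁺] = 0.18 M.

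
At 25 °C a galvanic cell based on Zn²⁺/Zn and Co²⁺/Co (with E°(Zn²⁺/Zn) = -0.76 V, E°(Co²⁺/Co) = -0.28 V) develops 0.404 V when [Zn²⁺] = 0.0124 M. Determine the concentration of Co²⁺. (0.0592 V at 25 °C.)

From the Nernst equation, log Q = n(E° − E)/0.0592 = 2(0.48 − 0.404)/0.0592 = 2.568, so Q = 369.
With Q = [Zn²⁺]/[Co²⁺] and the known concentrations, [Co²⁺] in the denominator gives [Co²⁺] = 3.4 × 10^-5 M.

3.4 × 10^-5 M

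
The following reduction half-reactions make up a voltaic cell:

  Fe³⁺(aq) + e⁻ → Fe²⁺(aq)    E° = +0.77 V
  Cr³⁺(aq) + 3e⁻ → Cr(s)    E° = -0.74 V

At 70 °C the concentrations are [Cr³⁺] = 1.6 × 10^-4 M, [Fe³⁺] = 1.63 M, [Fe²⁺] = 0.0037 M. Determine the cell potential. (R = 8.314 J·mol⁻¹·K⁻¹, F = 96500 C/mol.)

1.78 V

The Fe³⁺/Fe²⁺ couple has the higher reduction potential and acts as the cathode, so E°_cell = +0.77 − (-0.74) = 1.51 V.
Balancing electrons gives n = 3; the reaction quotient is Q = [Cr³⁺]·[Fe²⁺]^3/[Fe³⁺]^3 = 1.87 × 10^-12.
E = E° − (RT/nF) ln Q = 1.51 − (8.314×343)/(3×96500) × (-27.004) = 1.510 + 0.266 = 1.776 V.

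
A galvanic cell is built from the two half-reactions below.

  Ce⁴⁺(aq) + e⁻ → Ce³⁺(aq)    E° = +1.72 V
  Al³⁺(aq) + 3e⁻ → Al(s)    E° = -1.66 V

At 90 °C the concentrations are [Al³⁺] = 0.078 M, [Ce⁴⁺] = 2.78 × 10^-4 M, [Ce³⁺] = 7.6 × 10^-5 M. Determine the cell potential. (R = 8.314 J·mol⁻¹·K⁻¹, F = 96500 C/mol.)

The Ce⁴⁺/Ce³⁺ couple has the higher reduction potential and acts as the cathode, so E°_cell = +1.72 − (-1.66) = 3.38 V.
Balancing electrons gives n = 3; the reaction quotient is Q = [Al³⁺]·[Ce³⁺]^3/[Ce⁴⁺]^3 = 0.00159.
E = E° − (RT/nF) ln Q = 3.38 − (8.314×363)/(3×96500) × (-6.442) = 3.380 + 0.067 = 3.447 V.

3.45 V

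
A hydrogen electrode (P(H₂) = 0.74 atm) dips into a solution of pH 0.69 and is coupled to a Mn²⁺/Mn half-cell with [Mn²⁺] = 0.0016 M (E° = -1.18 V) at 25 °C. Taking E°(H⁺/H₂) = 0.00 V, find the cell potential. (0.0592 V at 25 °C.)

The hydrogen couple is the cathode, so E°_cell = 1.18 V; n = 2.
[H⁺] = 10^(−0.69) = 0.20 M, and Q = [Mn²⁺]·P(H₂) / [H⁺]^2 = 0.0284.
E = E° − (0.0592/2) log Q = 1.18 − (0.0592/2)(-1.547) = 1.226 V.

1.23 V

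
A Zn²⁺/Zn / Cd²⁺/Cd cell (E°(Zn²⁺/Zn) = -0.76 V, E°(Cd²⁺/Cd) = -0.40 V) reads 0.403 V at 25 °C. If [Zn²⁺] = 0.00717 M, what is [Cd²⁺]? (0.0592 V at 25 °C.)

0.2 M

From the Nernst equation, log Q = n(E° − E)/0.0592 = 2(0.36 − 0.403)/0.0592 = -1.453, so Q = 0.0353.
With Q = [Zn²⁺]/[Cd²⁺] and the known concentrations, [Cd²⁺] in the denominator gives [Cd²⁺] = 0.2 M.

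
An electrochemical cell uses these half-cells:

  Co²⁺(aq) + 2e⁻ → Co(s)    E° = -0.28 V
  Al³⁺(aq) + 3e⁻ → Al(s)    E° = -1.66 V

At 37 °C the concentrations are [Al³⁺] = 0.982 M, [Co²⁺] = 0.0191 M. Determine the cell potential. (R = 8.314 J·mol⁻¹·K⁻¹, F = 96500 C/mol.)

The Co²⁺/Co couple has the higher reduction potential and acts as the cathode, so E°_cell = -0.28 − (-1.66) = 1.38 V.
Balancing electrons gives n = 6; the reaction quotient is Q = [Al³⁺]^2/[Co²⁺]^3 = 1.38 × 10^5.
E = E° − (RT/nF) ln Q = 1.38 − (8.314×310)/(6×96500) × (11.838) = 1.380 − 0.053 = 1.327 V.

1.33 V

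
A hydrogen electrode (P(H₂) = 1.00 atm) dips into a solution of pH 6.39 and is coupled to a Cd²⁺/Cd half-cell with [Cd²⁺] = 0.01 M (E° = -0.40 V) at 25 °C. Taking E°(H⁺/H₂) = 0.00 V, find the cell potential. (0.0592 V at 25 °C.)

The hydrogen couple is the cathode, so E°_cell = 0.40 V; n = 2.
[H⁺] = 10^(−6.39) = 4.1 × 10^-7 M, and Q = [Cd²⁺]·P(H₂) / [H⁺]^2 = 6.03 × 10^10.
E = E° − (0.0592/2) log Q = 0.40 − (0.0592/2)(10.780) = 0.081 V.

0.081 V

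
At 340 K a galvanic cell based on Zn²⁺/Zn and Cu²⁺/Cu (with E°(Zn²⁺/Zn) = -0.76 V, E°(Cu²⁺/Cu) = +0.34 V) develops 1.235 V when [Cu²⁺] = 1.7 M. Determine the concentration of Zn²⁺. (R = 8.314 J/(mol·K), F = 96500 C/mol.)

1.7 × 10^-4 M

From the Nernst equation, ln Q = nF(E° − E)/RT = 2×96500×(1.10 − 1.235)/(8.314×340) = -9.217, so Q = 9.93 × 10^-5.
With Q = [Zn²⁺]/[Cu²⁺] and the known concentrations, [Zn²⁺] in the numerator gives [Zn²⁺] = 1.7 × 10^-4 M.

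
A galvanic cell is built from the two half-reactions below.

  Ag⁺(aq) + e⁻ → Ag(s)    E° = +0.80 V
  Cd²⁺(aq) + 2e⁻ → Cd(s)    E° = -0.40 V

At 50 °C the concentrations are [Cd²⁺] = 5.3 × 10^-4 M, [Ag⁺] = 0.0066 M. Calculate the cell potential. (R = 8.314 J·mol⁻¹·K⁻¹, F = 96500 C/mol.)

The Ag⁺/Ag couple has the higher reduction potential and acts as the cathode, so E°_cell = +0.80 − (-0.40) = 1.20 V.
Balancing electrons gives n = 2; the reaction quotient is Q = [Cd²⁺]/[Ag⁺]^2 = 12.2.
E = E° − (RT/nF) ln Q = 1.20 − (8.314×323)/(2×96500) × (2.499) = 1.200 − 0.035 = 1.165 V.

1.17 V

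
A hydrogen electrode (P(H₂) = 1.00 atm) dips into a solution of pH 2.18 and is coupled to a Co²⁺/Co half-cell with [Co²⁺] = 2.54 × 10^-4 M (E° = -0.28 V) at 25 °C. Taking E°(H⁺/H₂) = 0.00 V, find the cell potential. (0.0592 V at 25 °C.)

The hydrogen couple is the cathode, so E°_cell = 0.28 V; n = 2.
[H⁺] = 10^(−2.18) = 0.0066 M, and Q = [Co²⁺]·P(H₂) / [H⁺]^2 = 5.82.
E = E° − (0.0592/2) log Q = 0.28 − (0.0592/2)(0.765) = 0.257 V.

0.26 V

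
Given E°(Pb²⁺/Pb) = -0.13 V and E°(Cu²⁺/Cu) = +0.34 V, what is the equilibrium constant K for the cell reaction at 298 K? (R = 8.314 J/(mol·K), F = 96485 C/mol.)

E°_cell = +0.34 − (-0.13) = 0.47 V, with n = 2 electrons transferred.
At equilibrium E = 0, so the Nernst equation gives ln K = nFE°/RT = (2)(96485)(0.47)/((8.314)(298)) = 36.61.
K = e^36.61 = 7.9 × 10^15.

7.9 × 10^15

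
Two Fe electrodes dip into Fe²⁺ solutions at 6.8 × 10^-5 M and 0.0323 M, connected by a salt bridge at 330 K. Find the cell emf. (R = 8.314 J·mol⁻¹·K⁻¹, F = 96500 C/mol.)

Both half-cells are Fe²⁺/Fe, so E°_cell = 0. The concentrated side is the cathode; the cell reaction moves Fe²⁺ from high to low concentration with n = 2.
Q = [Fe²⁺]_dilute/[Fe²⁺]_conc = 6.8 × 10^-5/0.0323 = 0.00211.
E = 0 − (RT/nF) ln Q = −((8.314×330)/(2×96500))(-6.163) = 0.0876 V.

0.088 V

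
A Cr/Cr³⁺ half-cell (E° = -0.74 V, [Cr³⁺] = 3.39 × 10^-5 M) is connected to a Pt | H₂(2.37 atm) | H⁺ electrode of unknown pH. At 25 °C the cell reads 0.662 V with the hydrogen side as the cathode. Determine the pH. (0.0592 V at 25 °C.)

pH = 2.62

E°_cell = 0.74 V and n = 6.
log Q = n(E° − E)/0.0592 = 6×(0.74 − 0.662)/0.0592 = 7.905.
With Q = [Cr³⁺]^2·P(H₂)^3 / [H⁺]^6, solving for [H⁺] gives log[H⁺] = -2.620, so pH = 2.62.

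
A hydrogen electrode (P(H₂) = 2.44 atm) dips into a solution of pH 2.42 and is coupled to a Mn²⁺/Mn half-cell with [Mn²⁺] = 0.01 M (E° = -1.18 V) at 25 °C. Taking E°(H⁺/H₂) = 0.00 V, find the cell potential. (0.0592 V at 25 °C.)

The hydrogen couple is the cathode, so E°_cell = 1.18 V; n = 2.
[H⁺] = 10^(−2.42) = 0.0038 M, and Q = [Mn²⁺]·P(H₂) / [H⁺]^2 = 1690.
E = E° − (0.0592/2) log Q = 1.18 − (0.0592/2)(3.227) = 1.084 V.

1.08 V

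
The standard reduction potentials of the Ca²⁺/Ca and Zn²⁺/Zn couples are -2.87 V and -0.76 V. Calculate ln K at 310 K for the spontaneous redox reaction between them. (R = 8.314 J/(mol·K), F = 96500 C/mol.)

E°_cell = -0.76 − (-2.87) = 2.11 V, with n = 2 electrons transferred.
At equilibrium E = 0, so the Nernst equation gives ln K = nFE°/RT = (2)(96500)(2.11)/((8.314)(310)) = 158.00.

ln K = 158.0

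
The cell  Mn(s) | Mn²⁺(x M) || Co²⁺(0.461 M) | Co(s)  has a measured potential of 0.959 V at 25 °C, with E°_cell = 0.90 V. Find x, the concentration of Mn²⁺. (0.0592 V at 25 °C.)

0.0047 M

From the Nernst equation, log Q = n(E° − E)/0.0592 = 2(0.90 − 0.959)/0.0592 = -1.993, so Q = 0.0102.
With Q = [Mn²⁺]/[Co²⁺] and the known concentrations, [Mn²⁺] in the numerator gives [Mn²⁺] = 0.0047 M.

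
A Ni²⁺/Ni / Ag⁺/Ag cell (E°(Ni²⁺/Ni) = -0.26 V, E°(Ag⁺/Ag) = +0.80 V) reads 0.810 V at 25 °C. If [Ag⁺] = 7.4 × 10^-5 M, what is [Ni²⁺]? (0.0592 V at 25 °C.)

1.5 M

From the Nernst equation, log Q = n(E° − E)/0.0592 = 2(1.06 − 0.810)/0.0592 = 8.446, so Q = 2.79 × 10^8.
With Q = [Ni²⁺]/[Ag⁺]^2 and the known concentrations, [Ni²⁺] in the numerator gives [Ni²⁺] = 1.5 M.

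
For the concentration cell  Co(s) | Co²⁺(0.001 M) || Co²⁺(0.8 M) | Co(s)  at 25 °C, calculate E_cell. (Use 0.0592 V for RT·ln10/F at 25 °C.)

Both half-cells are Co²⁺/Co, so E°_cell = 0. The concentrated side is the cathode; the cell reaction moves Co²⁺ from high to low concentration with n = 2.
Q = [Co²⁺]_dilute/[Co²⁺]_conc = 0.001/0.8 = 0.00125.
E = 0 − (0.0592/2) log Q = −(0.0592/2)(-2.903) = 0.0859 V.

0.086 V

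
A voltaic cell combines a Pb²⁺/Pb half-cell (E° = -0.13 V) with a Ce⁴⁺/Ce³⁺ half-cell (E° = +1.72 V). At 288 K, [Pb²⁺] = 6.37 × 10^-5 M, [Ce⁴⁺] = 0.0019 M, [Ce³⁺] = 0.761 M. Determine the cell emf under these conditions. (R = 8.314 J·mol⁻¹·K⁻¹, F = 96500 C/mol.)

1.82 V

The Ce⁴⁺/Ce³⁺ couple has the higher reduction potential and acts as the cathode, so E°_cell = +1.72 − (-0.13) = 1.85 V.
Balancing electrons gives n = 2; the reaction quotient is Q = [Pb²⁺]·[Ce³⁺]^2/[Ce⁴⁺]^2 = 10.2.
E = E° − (RT/nF) ln Q = 1.85 − (8.314×288)/(2×96500) × (2.324) = 1.850 − 0.029 = 1.821 V.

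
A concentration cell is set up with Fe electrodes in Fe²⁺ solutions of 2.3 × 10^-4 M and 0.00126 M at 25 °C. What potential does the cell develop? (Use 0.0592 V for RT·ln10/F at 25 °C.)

0.022 V

Both half-cells are Fe²⁺/Fe, so E°_cell = 0. The concentrated side is the cathode; the cell reaction moves Fe²⁺ from high to low concentration with n = 2.
Q = [Fe²⁺]_dilute/[Fe²⁺]_conc = 2.3 × 10^-4/0.00126 = 0.183.
E = 0 − (0.0592/2) log Q = −(0.0592/2)(-0.739) = 0.0219 V.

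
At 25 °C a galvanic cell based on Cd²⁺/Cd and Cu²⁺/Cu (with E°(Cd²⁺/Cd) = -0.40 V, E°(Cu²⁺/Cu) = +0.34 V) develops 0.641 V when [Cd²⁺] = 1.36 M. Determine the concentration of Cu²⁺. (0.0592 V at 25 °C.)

From the Nernst equation, log Q = n(E° − E)/0.0592 = 2(0.74 − 0.641)/0.0592 = 3.345, so Q = 2210.
With Q = [Cd²⁺]/[Cu²⁺] and the known concentrations, [Cu²⁺] in the denominator gives [Cu²⁺] = 6.2 × 10^-4 M.

6.2 × 10^-4 M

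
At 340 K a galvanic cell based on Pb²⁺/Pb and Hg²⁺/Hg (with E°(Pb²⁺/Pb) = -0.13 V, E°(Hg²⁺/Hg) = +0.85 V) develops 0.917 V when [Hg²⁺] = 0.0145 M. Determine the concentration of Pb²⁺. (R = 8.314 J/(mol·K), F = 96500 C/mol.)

1.1 M

From the Nernst equation, ln Q = nF(E° − E)/RT = 2×96500×(0.98 − 0.917)/(8.314×340) = 4.301, so Q = 73.8.
With Q = [Pb²⁺]/[Hg²⁺] and the known concentrations, [Pb²⁺] in the numerator gives [Pb²⁺] = 1.1 M.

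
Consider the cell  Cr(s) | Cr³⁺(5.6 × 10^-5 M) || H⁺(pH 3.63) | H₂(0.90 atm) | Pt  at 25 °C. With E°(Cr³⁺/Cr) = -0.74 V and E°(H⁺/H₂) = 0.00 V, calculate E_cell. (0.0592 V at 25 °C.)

The hydrogen couple is the cathode, so E°_cell = 0.74 V; n = 6.
[H⁺] = 10^(−3.63) = 2.3 × 10^-4 M, and Q = [Cr³⁺]^2·P(H₂)^3 / [H⁺]^6 = 1.38 × 10^13.
E = E° − (0.0592/6) log Q = 0.74 − (0.0592/6)(13.139) = 0.610 V.

0.61 V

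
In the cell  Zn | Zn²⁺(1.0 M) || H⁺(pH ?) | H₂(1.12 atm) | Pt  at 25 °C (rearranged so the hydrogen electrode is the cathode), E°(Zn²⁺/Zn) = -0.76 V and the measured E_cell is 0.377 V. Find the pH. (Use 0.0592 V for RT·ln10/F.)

pH = 6.44

E°_cell = 0.76 V and n = 2.
log Q = n(E° − E)/0.0592 = 2×(0.76 − 0.377)/0.0592 = 12.939.
With Q = [Zn²⁺]·P(H₂) / [H⁺]^2, solving for [H⁺] gives log[H⁺] = -6.445, so pH = 6.44.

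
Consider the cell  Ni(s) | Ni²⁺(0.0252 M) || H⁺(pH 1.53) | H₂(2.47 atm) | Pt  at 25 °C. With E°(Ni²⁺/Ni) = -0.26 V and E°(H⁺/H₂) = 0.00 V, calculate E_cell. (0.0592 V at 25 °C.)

The hydrogen couple is the cathode, so E°_cell = 0.26 V; n = 2.
[H⁺] = 10^(−1.53) = 0.030 M, and Q = [Ni²⁺]·P(H₂) / [H⁺]^2 = 71.5.
E = E° − (0.0592/2) log Q = 0.26 − (0.0592/2)(1.854) = 0.205 V.

0.21 V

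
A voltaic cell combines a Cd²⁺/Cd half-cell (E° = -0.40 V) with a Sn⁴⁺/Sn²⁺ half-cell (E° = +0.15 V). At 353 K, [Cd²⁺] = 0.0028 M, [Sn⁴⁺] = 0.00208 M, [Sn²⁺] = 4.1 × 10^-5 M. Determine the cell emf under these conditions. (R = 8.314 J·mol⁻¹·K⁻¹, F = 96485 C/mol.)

0.699 V

The Sn⁴⁺/Sn²⁺ couple has the higher reduction potential and acts as the cathode, so E°_cell = +0.15 − (-0.40) = 0.55 V.
Balancing electrons gives n = 2; the reaction quotient is Q = [Cd²⁺]·[Sn²⁺]/[Sn⁴⁺] = 5.52 × 10^-5.
E = E° − (RT/nF) ln Q = 0.55 − (8.314×353)/(2×96485) × (-9.805) = 0.550 + 0.149 = 0.699 V.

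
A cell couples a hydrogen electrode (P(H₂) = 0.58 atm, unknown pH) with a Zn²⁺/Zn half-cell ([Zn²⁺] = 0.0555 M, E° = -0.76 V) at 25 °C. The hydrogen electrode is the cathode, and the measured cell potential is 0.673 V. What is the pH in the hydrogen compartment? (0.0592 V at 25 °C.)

E°_cell = 0.76 V and n = 2.
log Q = n(E° − E)/0.0592 = 2×(0.76 − 0.673)/0.0592 = 2.939.
With Q = [Zn²⁺]·P(H₂) / [H⁺]^2, solving for [H⁺] gives log[H⁺] = -2.216, so pH = 2.22.

pH = 2.22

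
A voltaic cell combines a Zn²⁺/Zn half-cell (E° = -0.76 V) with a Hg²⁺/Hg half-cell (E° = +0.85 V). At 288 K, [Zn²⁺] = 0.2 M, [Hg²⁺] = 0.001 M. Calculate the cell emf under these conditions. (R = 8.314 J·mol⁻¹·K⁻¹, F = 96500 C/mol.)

The Hg²⁺/Hg couple has the higher reduction potential and acts as the cathode, so E°_cell = +0.85 − (-0.76) = 1.61 V.
Balancing electrons gives n = 2; the reaction quotient is Q = [Zn²⁺]/[Hg²⁺] = 200.
E = E° − (RT/nF) ln Q = 1.61 − (8.314×288)/(2×96500) × (5.298) = 1.610 − 0.066 = 1.544 V.

1.54 V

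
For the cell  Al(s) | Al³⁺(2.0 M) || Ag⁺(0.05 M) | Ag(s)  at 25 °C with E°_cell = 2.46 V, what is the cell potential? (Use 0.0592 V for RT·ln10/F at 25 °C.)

2.38 V

Balancing electrons gives n = 3; the reaction quotient is Q = [Al³⁺]/[Ag⁺]^3 = 1.6 × 10^4.
At 25 °C, E = E° − (0.0592/n) log Q = 2.46 − (0.0592/3)(4.204) = 2.460 − 0.083 = 2.377 V.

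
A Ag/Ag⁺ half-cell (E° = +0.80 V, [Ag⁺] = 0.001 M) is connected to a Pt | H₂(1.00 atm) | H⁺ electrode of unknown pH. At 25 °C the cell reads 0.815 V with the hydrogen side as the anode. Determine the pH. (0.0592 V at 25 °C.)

E°_cell = 0.80 V and n = 2.
log Q = n(E° − E)/0.0592 = 2×(0.80 − 0.815)/0.0592 = -0.507.
With Q = [H⁺]^2 / ([Ag⁺]^2·P(H₂)), solving for [H⁺] gives log[H⁺] = -3.253, so pH = 3.25.

pH = 3.25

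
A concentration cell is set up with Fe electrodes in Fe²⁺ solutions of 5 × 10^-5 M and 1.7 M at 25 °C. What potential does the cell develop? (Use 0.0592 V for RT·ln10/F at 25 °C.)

Both half-cells are Fe²⁺/Fe, so E°_cell = 0. The concentrated side is the cathode; the cell reaction moves Fe²⁺ from high to low concentration with n = 2.
Q = [Fe²⁺]_dilute/[Fe²⁺]_conc = 5 × 10^-5/1.7 = 2.94 × 10^-5.
E = 0 − (0.0592/2) log Q = −(0.0592/2)(-4.531) = 0.1341 V.

0.13 V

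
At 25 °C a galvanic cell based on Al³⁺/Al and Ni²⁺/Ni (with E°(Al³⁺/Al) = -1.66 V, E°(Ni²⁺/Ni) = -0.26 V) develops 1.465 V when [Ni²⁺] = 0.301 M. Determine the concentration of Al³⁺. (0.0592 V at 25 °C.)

From the Nernst equation, log Q = n(E° − E)/0.0592 = 6(1.40 − 1.465)/0.0592 = -6.588, so Q = 2.58 × 10^-7.
With Q = [Al³⁺]^2/[Ni²⁺]^3 and the known concentrations, [Al³⁺]^2 in the numerator gives [Al³⁺] = 8.4 × 10^-5 M.

8.4 × 10^-5 M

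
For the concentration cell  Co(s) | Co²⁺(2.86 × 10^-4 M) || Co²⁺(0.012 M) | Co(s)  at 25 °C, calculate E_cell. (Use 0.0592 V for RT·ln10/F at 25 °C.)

Both half-cells are Co²⁺/Co, so E°_cell = 0. The concentrated side is the cathode; the cell reaction moves Co²⁺ from high to low concentration with n = 2.
Q = [Co²⁺]_dilute/[Co²⁺]_conc = 2.86 × 10^-4/0.012 = 0.0238.
E = 0 − (0.0592/2) log Q = −(0.0592/2)(-1.623) = 0.0480 V.

0.048 V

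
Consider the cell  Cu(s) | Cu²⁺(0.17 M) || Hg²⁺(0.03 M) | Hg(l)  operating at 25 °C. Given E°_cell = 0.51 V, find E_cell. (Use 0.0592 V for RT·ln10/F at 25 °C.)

Balancing electrons gives n = 2; the reaction quotient is Q = [Cu²⁺]/[Hg²⁺] = 5.67.
At 25 °C, E = E° − (0.0592/n) log Q = 0.51 − (0.0592/2)(0.753) = 0.510 − 0.022 = 0.488 V.

0.488 V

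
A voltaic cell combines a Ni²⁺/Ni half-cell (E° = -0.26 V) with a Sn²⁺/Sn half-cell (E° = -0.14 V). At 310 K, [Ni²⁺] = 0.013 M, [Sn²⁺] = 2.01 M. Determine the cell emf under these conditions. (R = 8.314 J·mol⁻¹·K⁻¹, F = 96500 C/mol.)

0.187 V

The Sn²⁺/Sn couple has the higher reduction potential and acts as the cathode, so E°_cell = -0.14 − (-0.26) = 0.12 V.
Balancing electrons gives n = 2; the reaction quotient is Q = [Ni²⁺]/[Sn²⁺] = 0.00647.
E = E° − (RT/nF) ln Q = 0.12 − (8.314×310)/(2×96500) × (-5.041) = 0.120 + 0.067 = 0.187 V.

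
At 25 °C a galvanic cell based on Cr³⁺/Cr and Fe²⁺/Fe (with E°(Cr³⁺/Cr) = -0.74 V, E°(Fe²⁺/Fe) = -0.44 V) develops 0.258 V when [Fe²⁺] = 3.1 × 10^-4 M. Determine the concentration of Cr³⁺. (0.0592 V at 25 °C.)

From the Nernst equation, log Q = n(E° − E)/0.0592 = 6(0.30 − 0.258)/0.0592 = 4.257, so Q = 1.81 × 10^4.
With Q = [Cr³⁺]^2/[Fe²⁺]^3 and the known concentrations, [Cr³⁺]^2 in the numerator gives [Cr³⁺] = 7.3 × 10^-4 M.

7.3 × 10^-4 M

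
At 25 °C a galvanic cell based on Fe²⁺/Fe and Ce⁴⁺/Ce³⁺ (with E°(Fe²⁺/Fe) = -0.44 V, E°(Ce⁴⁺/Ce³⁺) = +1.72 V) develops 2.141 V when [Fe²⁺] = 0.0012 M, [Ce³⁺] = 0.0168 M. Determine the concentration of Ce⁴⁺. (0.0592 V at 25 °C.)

From the Nernst equation, log Q = n(E° − E)/0.0592 = 2(2.16 − 2.141)/0.0592 = 0.642, so Q = 4.38.
With Q = [Fe²⁺]·[Ce³⁺]^2/[Ce⁴⁺]^2 and the known concentrations, [Ce⁴⁺]^2 in the denominator gives [Ce⁴⁺] = 2.8 × 10^-4 M.

2.8 × 10^-4 M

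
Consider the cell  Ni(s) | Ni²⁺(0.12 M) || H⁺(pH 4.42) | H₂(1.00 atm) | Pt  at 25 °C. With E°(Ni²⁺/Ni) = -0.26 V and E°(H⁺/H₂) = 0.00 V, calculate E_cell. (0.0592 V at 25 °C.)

0.026 V

The hydrogen couple is the cathode, so E°_cell = 0.26 V; n = 2.
[H⁺] = 10^(−4.42) = 3.8 × 10^-5 M, and Q = [Ni²⁺]·P(H₂) / [H⁺]^2 = 8.3 × 10^7.
E = E° − (0.0592/2) log Q = 0.26 − (0.0592/2)(7.919) = 0.026 V.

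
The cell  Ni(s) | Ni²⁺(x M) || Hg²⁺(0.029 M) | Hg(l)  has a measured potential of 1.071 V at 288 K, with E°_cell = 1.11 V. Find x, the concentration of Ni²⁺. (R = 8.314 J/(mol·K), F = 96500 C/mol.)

From the Nernst equation, ln Q = nF(E° − E)/RT = 2×96500×(1.11 − 1.071)/(8.314×288) = 3.144, so Q = 23.2.
With Q = [Ni²⁺]/[Hg²⁺] and the known concentrations, [Ni²⁺] in the numerator gives [Ni²⁺] = 0.67 M.

0.67 M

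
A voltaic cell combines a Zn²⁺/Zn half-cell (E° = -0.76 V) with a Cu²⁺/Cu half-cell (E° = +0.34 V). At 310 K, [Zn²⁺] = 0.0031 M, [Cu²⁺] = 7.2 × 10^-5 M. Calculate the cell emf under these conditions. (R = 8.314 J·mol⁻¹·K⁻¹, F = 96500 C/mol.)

1.05 V

The Cu²⁺/Cu couple has the higher reduction potential and acts as the cathode, so E°_cell = +0.34 − (-0.76) = 1.10 V.
Balancing electrons gives n = 2; the reaction quotient is Q = [Zn²⁺]/[Cu²⁺] = 43.1.
E = E° − (RT/nF) ln Q = 1.10 − (8.314×310)/(2×96500) × (3.762) = 1.100 − 0.050 = 1.050 V.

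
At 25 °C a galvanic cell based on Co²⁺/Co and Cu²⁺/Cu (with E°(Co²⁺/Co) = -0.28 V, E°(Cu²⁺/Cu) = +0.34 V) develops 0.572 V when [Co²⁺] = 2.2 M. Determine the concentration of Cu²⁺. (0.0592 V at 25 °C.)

0.053 M

From the Nernst equation, log Q = n(E° − E)/0.0592 = 2(0.62 − 0.572)/0.0592 = 1.622, so Q = 41.8.
With Q = [Co²⁺]/[Cu²⁺] and the known concentrations, [Cu²⁺] in the denominator gives [Cu²⁺] = 0.053 M.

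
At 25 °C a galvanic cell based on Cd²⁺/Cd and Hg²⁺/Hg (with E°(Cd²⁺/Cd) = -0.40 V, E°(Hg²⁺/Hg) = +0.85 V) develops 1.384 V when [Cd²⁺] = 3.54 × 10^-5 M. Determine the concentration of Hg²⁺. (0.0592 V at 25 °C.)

From the Nernst equation, log Q = n(E° − E)/0.0592 = 2(1.25 − 1.384)/0.0592 = -4.527, so Q = 2.97 × 10^-5.
With Q = [Cd²⁺]/[Hg²⁺] and the known concentrations, [Hg²⁺] in the denominator gives [Hg²⁺] = 1.2 M.

1.2 M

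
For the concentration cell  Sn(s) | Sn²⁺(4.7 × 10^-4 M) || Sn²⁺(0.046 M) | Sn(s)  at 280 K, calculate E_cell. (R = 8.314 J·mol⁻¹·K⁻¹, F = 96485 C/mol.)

Both half-cells are Sn²⁺/Sn, so E°_cell = 0. The concentrated side is the cathode; the cell reaction moves Sn²⁺ from high to low concentration with n = 2.
Q = [Sn²⁺]_dilute/[Sn²⁺]_conc = 4.7 × 10^-4/0.046 = 0.0102.
E = 0 − (RT/nF) ln Q = −((8.314×280)/(2×96485))(-4.584) = 0.0553 V.

0.055 V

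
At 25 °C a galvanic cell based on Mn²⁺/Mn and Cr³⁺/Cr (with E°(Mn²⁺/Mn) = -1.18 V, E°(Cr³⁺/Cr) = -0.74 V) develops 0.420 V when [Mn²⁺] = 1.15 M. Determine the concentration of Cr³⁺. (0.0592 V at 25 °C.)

From the Nernst equation, log Q = n(E° − E)/0.0592 = 6(0.44 − 0.420)/0.0592 = 2.027, so Q = 106.
With Q = [Mn²⁺]^3/[Cr³⁺]^2 and the known concentrations, [Cr³⁺]^2 in the denominator gives [Cr³⁺] = 0.12 M.

0.12 M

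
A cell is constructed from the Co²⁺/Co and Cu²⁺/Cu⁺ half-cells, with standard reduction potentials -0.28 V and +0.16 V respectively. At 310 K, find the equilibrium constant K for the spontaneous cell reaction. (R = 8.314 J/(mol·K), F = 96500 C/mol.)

2 × 10^14

E°_cell = +0.16 − (-0.28) = 0.44 V, with n = 2 electrons transferred.
At equilibrium E = 0, so the Nernst equation gives ln K = nFE°/RT = (2)(96500)(0.44)/((8.314)(310)) = 32.95.
K = e^32.95 = 2 × 10^14.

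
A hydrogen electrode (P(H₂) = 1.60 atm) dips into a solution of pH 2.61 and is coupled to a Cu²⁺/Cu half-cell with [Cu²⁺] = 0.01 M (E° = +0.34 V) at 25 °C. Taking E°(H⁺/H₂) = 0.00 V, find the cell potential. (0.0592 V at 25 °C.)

The Cu²⁺/Cu couple is the cathode, so E°_cell = 0.34 V; n = 2.
[H⁺] = 10^(−2.61) = 0.0025 M, and Q = [H⁺]^2 / ([Cu²⁺]·P(H₂)) = 3.77 × 10^-4.
E = E° − (0.0592/2) log Q = 0.34 − (0.0592/2)(-3.424) = 0.441 V.

0.44 V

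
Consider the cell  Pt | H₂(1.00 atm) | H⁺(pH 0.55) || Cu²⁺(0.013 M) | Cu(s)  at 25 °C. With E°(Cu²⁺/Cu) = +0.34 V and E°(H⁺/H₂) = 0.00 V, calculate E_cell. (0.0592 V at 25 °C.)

0.32 V

The Cu²⁺/Cu couple is the cathode, so E°_cell = 0.34 V; n = 2.
[H⁺] = 10^(−0.55) = 0.28 M, and Q = [H⁺]^2 / ([Cu²⁺]·P(H₂)) = 6.11.
E = E° − (0.0592/2) log Q = 0.34 − (0.0592/2)(0.786) = 0.317 V.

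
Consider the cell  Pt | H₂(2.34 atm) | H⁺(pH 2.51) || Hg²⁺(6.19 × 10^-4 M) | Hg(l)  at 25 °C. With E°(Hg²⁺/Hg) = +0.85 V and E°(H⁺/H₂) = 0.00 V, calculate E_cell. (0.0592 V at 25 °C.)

0.91 V

The Hg²⁺/Hg couple is the cathode, so E°_cell = 0.85 V; n = 2.
[H⁺] = 10^(−2.51) = 0.0031 M, and Q = [H⁺]^2 / ([Hg²⁺]·P(H₂)) = 0.00659.
E = E° − (0.0592/2) log Q = 0.85 − (0.0592/2)(-2.181) = 0.915 V.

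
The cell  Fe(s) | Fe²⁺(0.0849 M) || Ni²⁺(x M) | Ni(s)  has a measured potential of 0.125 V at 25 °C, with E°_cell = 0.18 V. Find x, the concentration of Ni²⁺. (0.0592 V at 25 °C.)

From the Nernst equation, log Q = n(E° − E)/0.0592 = 2(0.18 − 0.125)/0.0592 = 1.858, so Q = 72.1.
With Q = [Fe²⁺]/[Ni²⁺] and the known concentrations, [Ni²⁺] in the denominator gives [Ni²⁺] = 0.0012 M.

0.0012 M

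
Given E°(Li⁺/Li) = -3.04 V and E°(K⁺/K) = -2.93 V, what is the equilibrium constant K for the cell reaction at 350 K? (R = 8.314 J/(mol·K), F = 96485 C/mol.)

38

E°_cell = -2.93 − (-3.04) = 0.11 V, with n = 1 electron transferred.
At equilibrium E = 0, so the Nernst equation gives ln K = nFE°/RT = (1)(96485)(0.11)/((8.314)(350)) = 3.65.
K = e^3.65 = 38.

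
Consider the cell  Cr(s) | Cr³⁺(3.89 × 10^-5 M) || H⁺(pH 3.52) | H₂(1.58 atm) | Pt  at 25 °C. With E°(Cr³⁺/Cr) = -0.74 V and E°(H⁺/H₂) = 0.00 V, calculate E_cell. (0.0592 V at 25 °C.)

The hydrogen couple is the cathode, so E°_cell = 0.74 V; n = 6.
[H⁺] = 10^(−3.52) = 3 × 10^-4 M, and Q = [Cr³⁺]^2·P(H₂)^3 / [H⁺]^6 = 7.87 × 10^12.
E = E° − (0.0592/6) log Q = 0.74 − (0.0592/6)(12.896) = 0.613 V.

0.61 V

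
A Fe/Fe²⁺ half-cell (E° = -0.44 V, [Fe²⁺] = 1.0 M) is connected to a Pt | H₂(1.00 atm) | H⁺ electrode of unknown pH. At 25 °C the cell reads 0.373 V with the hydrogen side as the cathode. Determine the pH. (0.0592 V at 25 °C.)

E°_cell = 0.44 V and n = 2.
log Q = n(E° − E)/0.0592 = 2×(0.44 − 0.373)/0.0592 = 2.264.
With Q = [Fe²⁺]·P(H₂) / [H⁺]^2, solving for [H⁺] gives log[H⁺] = -1.132, so pH = 1.13.

pH = 1.13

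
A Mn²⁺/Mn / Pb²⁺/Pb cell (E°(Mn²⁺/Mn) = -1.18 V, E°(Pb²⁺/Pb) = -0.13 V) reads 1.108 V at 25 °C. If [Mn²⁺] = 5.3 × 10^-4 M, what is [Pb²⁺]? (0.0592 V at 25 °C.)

From the Nernst equation, log Q = n(E° − E)/0.0592 = 2(1.05 − 1.108)/0.0592 = -1.959, so Q = 0.0110.
With Q = [Mn²⁺]/[Pb²⁺] and the known concentrations, [Pb²⁺] in the denominator gives [Pb²⁺] = 0.048 M.

0.048 M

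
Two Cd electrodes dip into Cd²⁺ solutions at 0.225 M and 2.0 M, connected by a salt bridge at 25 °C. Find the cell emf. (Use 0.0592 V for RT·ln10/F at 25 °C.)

0.028 V

Both half-cells are Cd²⁺/Cd, so E°_cell = 0. The concentrated side is the cathode; the cell reaction moves Cd²⁺ from high to low concentration with n = 2.
Q = [Cd²⁺]_dilute/[Cd²⁺]_conc = 0.225/2.0 = 0.112.
E = 0 − (0.0592/2) log Q = −(0.0592/2)(-0.949) = 0.0281 V.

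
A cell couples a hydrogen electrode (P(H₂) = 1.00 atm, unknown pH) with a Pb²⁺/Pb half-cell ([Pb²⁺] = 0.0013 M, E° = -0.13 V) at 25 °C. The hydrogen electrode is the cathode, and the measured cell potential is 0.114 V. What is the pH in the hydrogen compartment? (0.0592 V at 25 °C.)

E°_cell = 0.13 V and n = 2.
log Q = n(E° − E)/0.0592 = 2×(0.13 − 0.114)/0.0592 = 0.541.
With Q = [Pb²⁺]·P(H₂) / [H⁺]^2, solving for [H⁺] gives log[H⁺] = -1.713, so pH = 1.71.

pH = 1.71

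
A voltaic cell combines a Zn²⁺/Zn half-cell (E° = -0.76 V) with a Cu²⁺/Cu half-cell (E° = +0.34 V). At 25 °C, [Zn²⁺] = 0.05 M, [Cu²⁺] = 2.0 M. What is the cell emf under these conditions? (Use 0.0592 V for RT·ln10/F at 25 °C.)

1.15 V

The Cu²⁺/Cu couple has the higher reduction potential and acts as the cathode, so E°_cell = +0.34 − (-0.76) = 1.10 V.
Balancing electrons gives n = 2; the reaction quotient is Q = [Zn²⁺]/[Cu²⁺] = 0.0250.
At 25 °C, E = E° − (0.0592/n) log Q = 1.10 − (0.0592/2)(-1.602) = 1.100 + 0.047 = 1.147 V.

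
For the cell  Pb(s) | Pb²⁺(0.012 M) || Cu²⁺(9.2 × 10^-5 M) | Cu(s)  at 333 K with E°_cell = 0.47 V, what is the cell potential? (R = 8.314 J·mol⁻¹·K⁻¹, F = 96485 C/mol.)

0.400 V

Balancing electrons gives n = 2; the reaction quotient is Q = [Pb²⁺]/[Cu²⁺] = 130.
E = E° − (RT/nF) ln Q = 0.47 − (8.314×333)/(2×96485) × (4.871) = 0.470 − 0.070 = 0.400 V.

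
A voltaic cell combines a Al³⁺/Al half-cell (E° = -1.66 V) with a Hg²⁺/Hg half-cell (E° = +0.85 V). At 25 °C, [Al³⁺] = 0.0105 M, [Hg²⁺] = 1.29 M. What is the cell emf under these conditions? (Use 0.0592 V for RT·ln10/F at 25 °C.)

2.55 V

The Hg²⁺/Hg couple has the higher reduction potential and acts as the cathode, so E°_cell = +0.85 − (-1.66) = 2.51 V.
Balancing electrons gives n = 6; the reaction quotient is Q = [Al³⁺]^2/[Hg²⁺]^3 = 5.14 × 10^-5.
At 25 °C, E = E° − (0.0592/n) log Q = 2.51 − (0.0592/6)(-4.289) = 2.510 + 0.042 = 2.552 V.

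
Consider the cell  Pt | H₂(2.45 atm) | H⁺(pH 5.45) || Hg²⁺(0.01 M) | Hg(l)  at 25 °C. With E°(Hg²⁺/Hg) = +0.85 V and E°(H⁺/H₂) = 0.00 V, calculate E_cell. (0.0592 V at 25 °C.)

The Hg²⁺/Hg couple is the cathode, so E°_cell = 0.85 V; n = 2.
[H⁺] = 10^(−5.45) = 3.5 × 10^-6 M, and Q = [H⁺]^2 / ([Hg²⁺]·P(H₂)) = 5.14 × 10^-10.
E = E° − (0.0592/2) log Q = 0.85 − (0.0592/2)(-9.289) = 1.125 V.

1.12 V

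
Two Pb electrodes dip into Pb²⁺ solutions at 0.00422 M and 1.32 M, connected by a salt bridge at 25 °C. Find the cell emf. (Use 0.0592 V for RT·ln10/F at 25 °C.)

Both half-cells are Pb²⁺/Pb, so E°_cell = 0. The concentrated side is the cathode; the cell reaction moves Pb²⁺ from high to low concentration with n = 2.
Q = [Pb²⁺]_dilute/[Pb²⁺]_conc = 0.00422/1.32 = 0.00320.
E = 0 − (0.0592/2) log Q = −(0.0592/2)(-2.495) = 0.0739 V.

0.074 V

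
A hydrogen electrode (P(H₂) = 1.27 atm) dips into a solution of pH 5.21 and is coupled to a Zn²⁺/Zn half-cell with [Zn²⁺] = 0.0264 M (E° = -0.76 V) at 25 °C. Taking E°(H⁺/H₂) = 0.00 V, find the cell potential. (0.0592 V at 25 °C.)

0.50 V

The hydrogen couple is the cathode, so E°_cell = 0.76 V; n = 2.
[H⁺] = 10^(−5.21) = 6.2 × 10^-6 M, and Q = [Zn²⁺]·P(H₂) / [H⁺]^2 = 8.82 × 10^8.
E = E° − (0.0592/2) log Q = 0.76 − (0.0592/2)(8.945) = 0.495 V.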